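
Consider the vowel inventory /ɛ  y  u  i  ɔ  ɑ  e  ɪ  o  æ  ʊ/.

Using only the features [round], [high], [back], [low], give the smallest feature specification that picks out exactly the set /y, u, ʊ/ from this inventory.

/y, u, ʊ/ are all [+high], [+round], and no other segment in the inventory matches both values. Dropping any one of them over-generates: [+round] alone would also admit /ɔ, o/; [+high] alone would also admit /i, ɪ/. No other single listed feature picks out exactly this set either, so fewer than two features will not do.

[+high, +round]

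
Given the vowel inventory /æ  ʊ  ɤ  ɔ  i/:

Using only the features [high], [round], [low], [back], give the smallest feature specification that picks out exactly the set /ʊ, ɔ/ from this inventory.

/ʊ, ɔ/ are exactly the [+round] segments in the inventory, so a single feature suffices.

[+round]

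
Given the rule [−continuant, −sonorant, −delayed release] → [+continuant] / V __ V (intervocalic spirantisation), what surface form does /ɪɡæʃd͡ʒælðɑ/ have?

/ɡ/ satisfies [−continuant, −sonorant, −delayed release] and sits in V __ V. The [+continuant] counterpart of the voiced velar stop is /ɣ/. Other segments in /ɪɡæʃd͡ʒælðɑ/ either fail the structural description or are not in the environment, so the surface form is [ɪɣæʃd͡ʒælðɑ].

[ɪɣæʃd͡ʒælðɑ]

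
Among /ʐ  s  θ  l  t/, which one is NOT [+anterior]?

ʐ

Every segment except /ʐ/ is [+anterior]. /ʐ/ (voiced retroflex fricative) is [-anterior], so it is the exception.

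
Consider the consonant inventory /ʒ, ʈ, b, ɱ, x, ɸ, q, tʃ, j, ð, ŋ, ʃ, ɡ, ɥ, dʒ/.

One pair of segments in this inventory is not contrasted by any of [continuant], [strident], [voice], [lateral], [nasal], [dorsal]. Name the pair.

Both /ɥ/ and /j/ are [+continuant], [−strident], [+voice], [−lateral], [−nasal], [+dorsal]. Since the list omits [labial] and [round] — which do distinguish the labial-palatal glide from the palatal glide — this pair collapses; all other pairs remain distinct.

ɥ, j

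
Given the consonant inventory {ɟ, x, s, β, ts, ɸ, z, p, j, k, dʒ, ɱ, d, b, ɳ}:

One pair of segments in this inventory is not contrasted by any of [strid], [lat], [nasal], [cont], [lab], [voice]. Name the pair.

d, ɟ

/d/ (voiced alveolar stop) and /ɟ/ (voiced palatal stop) are both [−strident], [−lateral], [−nasal], [−continuant], [−labial], [+voice], so none of the listed features separates them. (They do differ in [dorsal], which is not among the given features.) Every other pair in the inventory differs on at least one listed feature.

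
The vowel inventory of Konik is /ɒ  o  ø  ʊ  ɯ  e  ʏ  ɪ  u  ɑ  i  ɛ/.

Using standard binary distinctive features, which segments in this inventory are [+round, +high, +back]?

The [+round] segments are /ɒ, o, ø, ʊ, ʏ, u/.
Then [+high] gives /ʊ, ʏ, u/.
Of those, [+back] leaves /ʊ, u/.

ʊ, u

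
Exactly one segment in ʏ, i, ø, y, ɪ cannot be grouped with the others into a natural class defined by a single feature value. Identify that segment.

/ɪ, ʏ, i, y/ are all [+high], but /ø/ (mid front rounded tense vowel) is [−high]. No other single segment can be removed to leave a set sharing one feature value that the removed segment lacks, so /ø/ is the odd one out.

ø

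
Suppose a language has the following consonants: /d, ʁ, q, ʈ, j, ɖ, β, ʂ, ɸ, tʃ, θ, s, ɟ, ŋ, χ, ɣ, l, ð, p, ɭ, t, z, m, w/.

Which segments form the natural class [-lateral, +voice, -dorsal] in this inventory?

Checking each segment against [-lateral], [+voice], [-dorsal]: /d/ (voiced alveolar stop), /ɖ/ (voiced retroflex stop), /β/ (voiced bilabial fricative), /ð/ (voiced dental fricative), /z/ (voiced alveolar fricative), /m/ (bilabial nasal) satisfy every feature; every other segment in the inventory fails at least one.

d, ɖ, β, ð, z, m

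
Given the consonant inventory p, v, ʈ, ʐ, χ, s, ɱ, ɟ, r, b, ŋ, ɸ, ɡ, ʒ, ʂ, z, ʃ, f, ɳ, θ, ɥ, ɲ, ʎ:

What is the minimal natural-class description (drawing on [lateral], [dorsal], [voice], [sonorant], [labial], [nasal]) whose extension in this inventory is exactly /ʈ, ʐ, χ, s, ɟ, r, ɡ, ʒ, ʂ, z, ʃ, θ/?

[−nasal, −lateral, −labial]

/ʈ, ʐ, χ, s, ɟ, r, ɡ, ʒ, ʂ, z, ʃ, θ/ are all [−nasal], [−lateral], [−labial], and no other segment in the inventory matches all three values. Dropping any one of them over-generates: [−lateral, −labial] alone would also admit /ŋ, ɳ, ɲ/; [−nasal, −labial] alone would also admit /ʎ/; [−nasal, −lateral] alone would also admit /p, v, b, ɸ, …/. No other combination of two listed features picks out exactly this set either, so fewer than three features will not do.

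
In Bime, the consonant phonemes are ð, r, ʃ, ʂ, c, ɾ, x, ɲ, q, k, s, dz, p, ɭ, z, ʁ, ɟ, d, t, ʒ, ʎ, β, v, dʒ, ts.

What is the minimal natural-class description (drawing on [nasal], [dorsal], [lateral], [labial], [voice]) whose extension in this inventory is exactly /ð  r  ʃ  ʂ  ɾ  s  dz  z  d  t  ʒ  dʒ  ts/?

[−lateral, −labial, −dorsal]

The class [−lateral], [−labial], [−dorsal] has exactly /ð, r, ʃ, ʂ, ɾ, s, dz, z, d, t, ʒ, dʒ, ts/ as its extension in this inventory. No smaller conjunction from the listed features achieves this: [−labial, −dorsal] alone would also admit /ɭ/; [−lateral, −dorsal] alone would also admit /p, β, v/; [−lateral, −labial] alone would also admit /c, x, ɲ, q, …/; and checking the remaining two-feature bundles turns up none with this extension.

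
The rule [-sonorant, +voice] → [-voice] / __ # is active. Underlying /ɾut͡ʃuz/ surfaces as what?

/z/ satisfies [-sonorant, +voice] and sits in __ #. The [-voice] counterpart of the voiced alveolar fricative is /s/. Other segments in /ɾut͡ʃuz/ either fail the structural description or are not in the environment, so the surface form is [ɾut͡ʃus].

[ɾut͡ʃus]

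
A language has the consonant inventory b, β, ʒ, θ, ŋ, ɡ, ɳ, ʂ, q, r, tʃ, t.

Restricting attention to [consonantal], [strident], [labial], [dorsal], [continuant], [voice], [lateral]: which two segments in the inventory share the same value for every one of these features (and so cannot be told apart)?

ŋ, ɡ

Both /ŋ/ and /ɡ/ are [+consonantal], [−strident], [−labial], [+dorsal], [−continuant], [+voice], [−lateral]. Since the list omits [sonorant] and [nasal] — which do distinguish the velar nasal from the voiced velar stop — this pair collapses; all other pairs remain distinct.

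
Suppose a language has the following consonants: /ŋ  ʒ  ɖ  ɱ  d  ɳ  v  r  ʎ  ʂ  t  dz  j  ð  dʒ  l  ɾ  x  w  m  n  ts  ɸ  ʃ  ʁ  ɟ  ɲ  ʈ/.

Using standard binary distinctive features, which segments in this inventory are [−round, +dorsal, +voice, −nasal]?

ʎ, j, ʁ, ɟ

Eliminate segments failing any feature: /ŋ, ɲ/ are [+nasal]; /ʒ, ɖ, ɱ, d, ɳ, v, r, ʂ, t, dz, ð, dʒ, l, ɾ, m, n, ts, ɸ, ʃ, ʈ/ are [−dorsal]; /x/ is [−voice]; /w/ is [+round]. The remaining /ʎ, j, ʁ, ɟ/ satisfy [−round], [+dorsal], [+voice], [−nasal].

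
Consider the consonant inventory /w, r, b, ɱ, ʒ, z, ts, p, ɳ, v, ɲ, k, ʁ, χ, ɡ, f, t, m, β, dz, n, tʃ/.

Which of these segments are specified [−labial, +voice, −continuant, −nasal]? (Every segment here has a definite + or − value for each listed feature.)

ɡ, dz

Eliminate segments failing any feature: /w, b, ɱ, p, v, f, m, β/ are [+labial]; /r, ʒ, z, ʁ/ are [+continuant]; /ts, k, χ, t, tʃ/ are [−voice]; /ɳ, ɲ, n/ are [+nasal]. The remaining /ɡ, dz/ satisfy [−labial], [+voice], [−continuant], [−nasal].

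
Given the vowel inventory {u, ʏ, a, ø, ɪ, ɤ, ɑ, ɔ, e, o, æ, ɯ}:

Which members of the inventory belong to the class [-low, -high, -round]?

ɤ, e

Eliminate segments failing any feature: /u, ʏ, ɪ, ɯ/ are [+high]; /a, ɑ, æ/ are [+low]; /ø, ɔ, o/ are [+round]. The remaining /ɤ, e/ satisfy [-low], [-high], [-round].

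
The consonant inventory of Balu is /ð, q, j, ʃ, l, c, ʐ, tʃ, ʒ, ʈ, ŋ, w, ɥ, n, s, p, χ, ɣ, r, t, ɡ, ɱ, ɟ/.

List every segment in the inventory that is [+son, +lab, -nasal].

Checking each segment against [+sonorant], [+labial], [-nasal]: /w/ (labial-velar glide), /ɥ/ (labial-palatal glide) satisfy every feature; every other segment in the inventory fails at least one.

w, ɥ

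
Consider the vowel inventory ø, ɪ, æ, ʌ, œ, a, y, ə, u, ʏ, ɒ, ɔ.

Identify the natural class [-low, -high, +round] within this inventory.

The [-low] segments are /ø, ɪ, ʌ, œ, y, ə, u, ʏ, ɔ/.
Within that set, [-high] gives /ø, ʌ, œ, ə, ɔ/.
Intersecting with [+round] leaves /ø, œ, ɔ/.

ø, œ, ɔ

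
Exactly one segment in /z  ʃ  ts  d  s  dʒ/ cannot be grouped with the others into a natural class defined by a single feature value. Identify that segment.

d

/dʒ, ʃ, s, z, ts/ are all [+strident], but /d/ (voiced alveolar stop) is [−strident]. No other single segment can be removed to leave a set sharing one feature value that the removed segment lacks, so /d/ is the odd one out.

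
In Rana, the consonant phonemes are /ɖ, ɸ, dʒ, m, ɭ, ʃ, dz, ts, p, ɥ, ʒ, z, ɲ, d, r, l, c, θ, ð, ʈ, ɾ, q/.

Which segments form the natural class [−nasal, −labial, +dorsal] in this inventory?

c, q

Eliminate segments failing any feature: /ɖ, dʒ, ɭ, ʃ, dz, ts, ʒ, z, d, r, l, θ, ð, ʈ, ɾ/ are [−dorsal]; /ɸ, p, ɥ/ are [+labial]; /m, ɲ/ are [+nasal]. The remaining /c, q/ satisfy [−nasal], [−labial], [+dorsal].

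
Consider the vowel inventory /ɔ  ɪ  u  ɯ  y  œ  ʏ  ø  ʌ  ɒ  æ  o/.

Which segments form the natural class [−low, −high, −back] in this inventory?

œ, ø

Eliminate segments failing any feature: /ɔ, ʌ, o/ are [+back]; /ɪ, u, ɯ, y, ʏ/ are [+high]; /ɒ, æ/ are [+low]. The remaining /œ, ø/ satisfy [−low], [−high], [−back].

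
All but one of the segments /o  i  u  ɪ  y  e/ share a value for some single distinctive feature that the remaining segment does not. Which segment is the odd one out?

ɪ

[tense] groups all but one: /e, o, i, u, y/ share [+tense] while /ɪ/ (high front unrounded lax vowel) alone is [−tense]. Removing any other segment would not leave a single-feature class that excludes it.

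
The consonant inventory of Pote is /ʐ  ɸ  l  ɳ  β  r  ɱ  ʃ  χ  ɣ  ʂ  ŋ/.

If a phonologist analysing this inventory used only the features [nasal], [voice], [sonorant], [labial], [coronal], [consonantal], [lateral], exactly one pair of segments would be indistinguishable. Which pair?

On the given features, /ʂ/ and /ʃ/ have an identical profile: [-nasal], [-voice], [-sonorant], [-labial], [+coronal], [+consonantal], [-lateral]. No other two segments in the inventory coincide on all 7 features. (They do differ in [distributed], which is not among the given features.)

ʂ, ʃ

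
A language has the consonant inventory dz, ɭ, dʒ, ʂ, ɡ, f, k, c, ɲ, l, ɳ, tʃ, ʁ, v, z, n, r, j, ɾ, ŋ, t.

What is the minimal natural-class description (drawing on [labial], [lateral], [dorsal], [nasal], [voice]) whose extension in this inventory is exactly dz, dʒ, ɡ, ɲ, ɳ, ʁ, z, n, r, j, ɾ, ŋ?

The class [+voice], [-lateral], [-labial] has exactly /dz, dʒ, ɡ, ɲ, ɳ, ʁ, z, n, r, j, ɾ, ŋ/ as its extension in this inventory. No smaller conjunction from the listed features achieves this: [-lateral, -labial] alone would also admit /ʂ, k, c, tʃ, …/; [+voice, -labial] alone would also admit /ɭ, l/; [+voice, -lateral] alone would also admit /v/; and checking the remaining two-feature bundles turns up none with this extension.

[+voice, -lateral, -labial]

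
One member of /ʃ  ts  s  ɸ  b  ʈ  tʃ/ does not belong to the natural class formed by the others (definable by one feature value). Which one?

/tʃ, ʃ, s, ts, ʈ, ɸ/ are all [-voice], but /b/ (voiced bilabial stop) is [+voice]. No other single segment can be removed to leave a set sharing one feature value that the removed segment lacks, so /b/ is the odd one out.

b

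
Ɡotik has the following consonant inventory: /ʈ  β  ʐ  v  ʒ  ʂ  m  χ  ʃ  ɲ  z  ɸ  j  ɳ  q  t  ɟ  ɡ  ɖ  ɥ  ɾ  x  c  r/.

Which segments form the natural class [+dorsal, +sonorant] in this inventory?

Eliminate segments failing any feature: /ʈ, β, ʐ, v, ʒ, ʂ, m, ʃ, z, ɸ, ɳ, t, ɖ, ɾ, r/ are [−dorsal]; /χ, q, ɟ, ɡ, x, c/ are [−sonorant]. The remaining /ɲ, j, ɥ/ satisfy [+dorsal], [+sonorant].

ɲ, j, ɥ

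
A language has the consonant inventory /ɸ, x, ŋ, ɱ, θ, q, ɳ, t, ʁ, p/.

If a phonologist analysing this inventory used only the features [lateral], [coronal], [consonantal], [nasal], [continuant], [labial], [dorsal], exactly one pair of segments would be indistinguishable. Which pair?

/x/ (voiceless velar fricative) and /ʁ/ (voiced uvular fricative) are both [−lateral], [−coronal], [+consonantal], [−nasal], [+continuant], [−labial], [+dorsal], so none of the listed features separates them. (They do differ in [voice] and [high], which are not among the given features.) Every other pair in the inventory differs on at least one listed feature.

x, ʁ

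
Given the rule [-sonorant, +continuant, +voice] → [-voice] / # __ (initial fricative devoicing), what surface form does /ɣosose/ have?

Only the initial segment /ɣ/ is both word-initial and matches the structural description. It is a voiced velar fricative, so [-sonorant, +continuant, +voice] holds; changing it to [-voice] with all other features held fixed yields /x/ (voiceless velar fricative). No other segment meets both the structural description and the environment, so the output is [xosose].

[xosose]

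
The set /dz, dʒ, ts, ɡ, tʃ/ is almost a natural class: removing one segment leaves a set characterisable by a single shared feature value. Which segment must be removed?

[delayed release] (equivalently [strident], [coronal], [dorsal]) groups all but one: /dʒ, ts, dz, tʃ/ share [+delayed release] while /ɡ/ (voiced velar stop) alone is [-delayed release]. Removing any other segment would not leave a single-feature class that excludes it.

ɡ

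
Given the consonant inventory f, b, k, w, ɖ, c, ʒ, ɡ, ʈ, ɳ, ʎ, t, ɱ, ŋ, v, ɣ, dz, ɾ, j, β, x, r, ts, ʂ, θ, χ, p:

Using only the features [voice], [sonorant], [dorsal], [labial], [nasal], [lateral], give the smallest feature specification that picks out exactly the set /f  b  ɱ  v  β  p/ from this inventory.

[+labial, -dorsal]

Every target segment is [+labial], [-dorsal]; each remaining inventory member fails at least one of these. Each conjunct is needed — [-dorsal] alone would also admit /ɖ, ʒ, ʈ, ɳ, …/; [+labial] alone would also admit /w/ — and no other single listed feature has exactly this extension, so two is the minimum.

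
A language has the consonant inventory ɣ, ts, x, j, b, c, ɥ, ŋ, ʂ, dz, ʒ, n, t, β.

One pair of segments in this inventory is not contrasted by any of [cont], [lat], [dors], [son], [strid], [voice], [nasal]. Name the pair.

On the given features, /ɥ/ and /j/ have an identical profile: [+continuant], [−lateral], [+dorsal], [+sonorant], [−strident], [+voice], [−nasal]. No other two segments in the inventory coincide on all 7 features. (They do differ in [labial] and [round], which are not among the given features.)

ɥ, j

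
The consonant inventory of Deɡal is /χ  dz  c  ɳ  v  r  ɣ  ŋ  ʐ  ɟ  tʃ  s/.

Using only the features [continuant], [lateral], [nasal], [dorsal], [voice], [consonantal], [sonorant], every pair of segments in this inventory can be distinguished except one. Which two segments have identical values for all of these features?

ʐ, v

/ʐ/ (voiced retroflex fricative) and /v/ (voiced labiodental fricative) are both [+continuant], [-lateral], [-nasal], [-dorsal], [+voice], [+consonantal], [-sonorant], so none of the listed features separates them. (They do differ in [labial] and [coronal], which are not among the given features.) Every other pair in the inventory differs on at least one listed feature.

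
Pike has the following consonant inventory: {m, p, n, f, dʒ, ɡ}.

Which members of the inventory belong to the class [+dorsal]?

ɡ

The feature [dorsal] marks segments articulated with the tongue body. In this inventory /ɡ/ has that property, so it is [+dorsal]; /m, p, n, f, dʒ/ are [-dorsal].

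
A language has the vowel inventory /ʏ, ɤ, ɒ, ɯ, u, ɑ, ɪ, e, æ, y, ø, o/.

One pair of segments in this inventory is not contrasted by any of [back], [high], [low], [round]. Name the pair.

y, ʏ

On the given features, /y/ and /ʏ/ have an identical profile: [-back], [+high], [-low], [+round]. No other two segments in the inventory coincide on all 4 features. (They do differ in [tense], which is not among the given features.)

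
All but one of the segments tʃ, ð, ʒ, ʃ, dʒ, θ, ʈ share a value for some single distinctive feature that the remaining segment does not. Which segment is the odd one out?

[distributed] groups all but one: /dʒ, ʒ, θ, ð, ʃ, tʃ/ share [+distributed] while /ʈ/ (voiceless retroflex stop) alone is [-distributed]. Removing any other segment would not leave a single-feature class that excludes it.

ʈ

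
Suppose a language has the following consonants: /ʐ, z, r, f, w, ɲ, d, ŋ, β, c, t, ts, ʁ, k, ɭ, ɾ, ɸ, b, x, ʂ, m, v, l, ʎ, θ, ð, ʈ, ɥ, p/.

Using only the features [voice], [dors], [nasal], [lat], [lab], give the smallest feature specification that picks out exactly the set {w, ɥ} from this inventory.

Every target segment is [+labial], [+dorsal]; each remaining inventory member fails at least one of these. Each conjunct is needed — [+dorsal] alone would also admit /ɲ, ŋ, c, ʁ, …/; [+labial] alone would also admit /f, β, ɸ, b, …/ — and no other single listed feature has exactly this extension, so two is the minimum.

[+lab, +dors]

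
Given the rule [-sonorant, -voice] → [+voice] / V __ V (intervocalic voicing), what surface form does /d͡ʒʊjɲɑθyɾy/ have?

Only /θ/ occurs between two vowels (/ɑ/ __ /y/) and matches the structural description. It is a voiceless dental fricative, so [-sonorant, -voice] holds; changing it to [+voice] with all other features held fixed yields /ð/ (voiced dental fricative). No other segment meets both the structural description and the environment, so the output is [d͡ʒʊjɲɑðyɾy].

[d͡ʒʊjɲɑðyɾy]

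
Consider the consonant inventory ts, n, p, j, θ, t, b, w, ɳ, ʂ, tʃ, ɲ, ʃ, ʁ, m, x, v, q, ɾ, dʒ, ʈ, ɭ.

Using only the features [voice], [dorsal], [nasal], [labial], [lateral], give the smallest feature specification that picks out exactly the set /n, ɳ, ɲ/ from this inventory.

The class [+nasal], [−labial] has exactly /n, ɳ, ɲ/ as its extension in this inventory. No smaller conjunction from the listed features achieves this: [−labial] alone would also admit /ts, j, θ, t, …/; [+nasal] alone would also admit /m/; and checking the remaining single features turns up none with this extension.

[+nasal, −labial]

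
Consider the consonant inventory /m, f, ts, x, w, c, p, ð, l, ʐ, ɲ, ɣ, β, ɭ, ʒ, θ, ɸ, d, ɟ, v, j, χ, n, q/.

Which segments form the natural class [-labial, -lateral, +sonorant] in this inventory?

ɲ, j, n

The [-labial] segments are /ts, x, c, ð, l, ʐ, ɲ, ɣ, ɭ, ʒ, θ, d, ɟ, j, χ, n, q/.
Intersecting with [-lateral] gives /ts, x, c, ð, ʐ, ɲ, ɣ, ʒ, θ, d, ɟ, j, χ, n, q/.
Among these, [+sonorant] leaves /ɲ, j, n/.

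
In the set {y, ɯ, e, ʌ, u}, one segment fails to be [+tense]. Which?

ʌ

/ʌ/ is the mid back unrounded lax vowel, which is [−tense]; the rest — /ɯ, e, y, u/ — are [+tense].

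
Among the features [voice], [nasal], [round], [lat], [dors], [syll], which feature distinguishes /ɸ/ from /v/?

/ɸ/ is the voiceless bilabial fricative and /v/ is the voiced labiodental fricative. Both are [−nasal], [−round], [−lateral], [−dorsal], [−syllabic]. /ɸ/ is [−voice] while /v/ is [+voice], so the distinguishing feature is [voice].

[voice]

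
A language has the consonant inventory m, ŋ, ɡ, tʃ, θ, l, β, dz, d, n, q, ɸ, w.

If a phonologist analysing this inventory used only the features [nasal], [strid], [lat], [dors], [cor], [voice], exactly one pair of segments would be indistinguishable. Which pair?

Both /w/ and /ɡ/ are [−nasal], [−strident], [−lateral], [+dorsal], [−coronal], [+voice]. Since the list omits [sonorant], [continuant], [labial] and [round] — which do distinguish the labial-velar glide from the voiced velar stop — this pair collapses; all other pairs remain distinct.

w, ɡ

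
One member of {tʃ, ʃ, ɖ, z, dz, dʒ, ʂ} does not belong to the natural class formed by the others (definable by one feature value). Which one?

ɖ

/dʒ, tʃ, ʃ, dz, ʂ, z/ are all [+strident], but /ɖ/ (voiced retroflex stop) is [−strident]. No other single segment can be removed to leave a set sharing one feature value that the removed segment lacks, so /ɖ/ is the odd one out.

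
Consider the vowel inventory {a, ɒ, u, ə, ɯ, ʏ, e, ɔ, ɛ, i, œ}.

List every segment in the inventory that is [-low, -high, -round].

ə, e, ɛ

Checking each segment against [-low], [-high], [-round]: /ə/ (mid central vowel (schwa)), /e/ (mid front unrounded tense vowel), /ɛ/ (mid front unrounded lax vowel) satisfy every feature; every other segment in the inventory fails at least one.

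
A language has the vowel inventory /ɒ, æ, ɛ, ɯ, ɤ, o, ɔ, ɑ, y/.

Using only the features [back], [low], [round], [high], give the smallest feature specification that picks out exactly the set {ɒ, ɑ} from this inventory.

/ɒ, ɑ/ are all [+low], [+back], and no other segment in the inventory matches both values. Dropping any one of them over-generates: [+back] alone would also admit /ɯ, ɤ, o, ɔ/; [+low] alone would also admit /æ/. No other single listed feature picks out exactly this set either, so fewer than two features will not do.

[+low, +back]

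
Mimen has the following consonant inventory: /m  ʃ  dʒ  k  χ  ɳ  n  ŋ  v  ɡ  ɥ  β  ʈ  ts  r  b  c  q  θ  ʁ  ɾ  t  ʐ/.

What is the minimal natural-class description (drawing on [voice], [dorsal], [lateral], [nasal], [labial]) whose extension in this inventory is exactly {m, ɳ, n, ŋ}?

Every target segment is [+nasal] and no other inventory member is, so one feature is enough.

[+nasal]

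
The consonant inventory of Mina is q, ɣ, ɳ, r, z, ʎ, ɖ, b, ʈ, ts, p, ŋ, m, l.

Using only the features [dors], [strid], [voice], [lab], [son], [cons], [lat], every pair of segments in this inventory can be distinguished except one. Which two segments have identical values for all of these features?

ɳ, r

On the given features, /ɳ/ and /r/ have an identical profile: [−dorsal], [−strident], [+voice], [−labial], [+sonorant], [+consonantal], [−lateral]. No other two segments in the inventory coincide on all 7 features. (They do differ in [nasal], [continuant] and [anterior], which are not among the given features.)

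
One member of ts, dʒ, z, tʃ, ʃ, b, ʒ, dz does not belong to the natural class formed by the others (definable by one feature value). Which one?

b

[strident] (equivalently [labial], [coronal]) groups all but one: /ʃ, ʒ, ts, z, dz, tʃ, dʒ/ share [+strident] while /b/ (voiced bilabial stop) alone is [−strident]. Removing any other segment would not leave a single-feature class that excludes it.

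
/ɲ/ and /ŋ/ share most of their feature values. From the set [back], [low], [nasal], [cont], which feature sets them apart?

[back]

The two segments share [-low], [+nasal], [-continuant]. The only feature from the list on which they differ: /ɲ/ is [-back] while /ŋ/ is [+back].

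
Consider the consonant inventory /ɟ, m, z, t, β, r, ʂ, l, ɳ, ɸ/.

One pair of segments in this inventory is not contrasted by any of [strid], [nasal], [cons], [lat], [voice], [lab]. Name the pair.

ɟ, r

/ɟ/ (voiced palatal stop) and /r/ (alveolar trill) are both [-strident], [-nasal], [+consonantal], [-lateral], [+voice], [-labial], so none of the listed features separates them. (They do differ in [sonorant], [continuant] and [dorsal], which are not among the given features.) Every other pair in the inventory differs on at least one listed feature.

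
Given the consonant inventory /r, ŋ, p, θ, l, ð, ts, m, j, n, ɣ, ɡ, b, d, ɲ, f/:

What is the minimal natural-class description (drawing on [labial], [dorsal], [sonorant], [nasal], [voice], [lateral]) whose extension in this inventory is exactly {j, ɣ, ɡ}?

[−nasal, +dorsal]

Every target segment is [−nasal], [+dorsal]; each remaining inventory member fails at least one of these. Each conjunct is needed — [+dorsal] alone would also admit /ŋ, ɲ/; [−nasal] alone would also admit /r, p, θ, l, …/ — and no other single listed feature has exactly this extension, so two is the minimum.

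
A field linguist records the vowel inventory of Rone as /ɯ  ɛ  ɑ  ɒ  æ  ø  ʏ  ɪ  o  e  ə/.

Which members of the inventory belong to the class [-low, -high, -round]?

ɛ, e, ə

Checking each segment against [-low], [-high], [-round]: /ɛ/ (mid front unrounded lax vowel), /e/ (mid front unrounded tense vowel), /ə/ (mid central vowel (schwa)) satisfy every feature; every other segment in the inventory fails at least one.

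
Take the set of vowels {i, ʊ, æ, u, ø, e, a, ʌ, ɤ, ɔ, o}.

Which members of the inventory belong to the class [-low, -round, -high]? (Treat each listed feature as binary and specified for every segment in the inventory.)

Eliminate segments failing any feature: /i/ is [+high]; /ʊ, u, ø, ɔ, o/ are [+round]; /æ, a/ are [+low]. The remaining /e, ʌ, ɤ/ satisfy [-low], [-round], [-high].

e, ʌ, ɤ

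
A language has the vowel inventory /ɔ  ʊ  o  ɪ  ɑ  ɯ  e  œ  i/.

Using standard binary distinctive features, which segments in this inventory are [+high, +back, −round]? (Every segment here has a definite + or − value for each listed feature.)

ɯ

Checking each segment against [+high], [+back], [−round]: /ɯ/ (high back unrounded vowel) satisfies every feature; every other segment in the inventory fails at least one.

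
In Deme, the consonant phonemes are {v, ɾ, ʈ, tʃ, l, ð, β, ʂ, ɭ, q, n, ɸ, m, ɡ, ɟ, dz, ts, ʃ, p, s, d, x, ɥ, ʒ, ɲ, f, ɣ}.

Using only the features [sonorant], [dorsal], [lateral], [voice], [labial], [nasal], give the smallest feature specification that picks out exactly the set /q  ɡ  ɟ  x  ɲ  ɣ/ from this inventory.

[-labial, +dorsal]

The class [-labial], [+dorsal] has exactly /q, ɡ, ɟ, x, ɲ, ɣ/ as its extension in this inventory. No smaller conjunction from the listed features achieves this: [+dorsal] alone would also admit /ɥ/; [-labial] alone would also admit /ɾ, ʈ, tʃ, l, …/; and checking the remaining single features turns up none with this extension.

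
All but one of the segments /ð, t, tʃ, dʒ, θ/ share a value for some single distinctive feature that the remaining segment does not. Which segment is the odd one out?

/dʒ, ð, tʃ, θ/ are all [+distributed], but /t/ (voiceless alveolar stop) is [−distributed]. No other single segment can be removed to leave a set sharing one feature value that the removed segment lacks, so /t/ is the odd one out.

t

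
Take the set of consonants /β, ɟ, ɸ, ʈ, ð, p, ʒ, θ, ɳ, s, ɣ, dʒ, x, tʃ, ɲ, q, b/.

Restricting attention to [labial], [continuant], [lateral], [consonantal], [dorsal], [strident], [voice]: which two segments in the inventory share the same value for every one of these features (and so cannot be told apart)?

ɟ, ɲ

On the given features, /ɟ/ and /ɲ/ have an identical profile: [−labial], [−continuant], [−lateral], [+consonantal], [+dorsal], [−strident], [+voice]. No other two segments in the inventory coincide on all 7 features. (They do differ in [sonorant] and [nasal], which are not among the given features.)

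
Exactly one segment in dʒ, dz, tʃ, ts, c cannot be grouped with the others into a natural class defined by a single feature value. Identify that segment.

c

/tʃ, dʒ, dz, ts/ are all [+delayed release], but /c/ (voiceless palatal stop) is [−delayed release]. No other single segment can be removed to leave a set sharing one feature value that the removed segment lacks, so /c/ is the odd one out.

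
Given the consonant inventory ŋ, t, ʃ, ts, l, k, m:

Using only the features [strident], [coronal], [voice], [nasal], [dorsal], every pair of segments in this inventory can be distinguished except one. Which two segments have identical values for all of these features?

Both /ts/ and /ʃ/ are [+strident], [+coronal], [−voice], [−nasal], [−dorsal]. Since the list omits [continuant], [anterior] and [distributed] — which do distinguish the voiceless alveolar affricate from the voiceless postalveolar fricative — this pair collapses; all other pairs remain distinct.

ts, ʃ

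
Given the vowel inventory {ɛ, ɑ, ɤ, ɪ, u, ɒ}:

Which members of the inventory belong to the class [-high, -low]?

ɛ, ɤ

Eliminate segments failing any feature: /ɑ, ɒ/ are [+low]; /ɪ, u/ are [+high]. The remaining /ɛ, ɤ/ satisfy [-high], [-low].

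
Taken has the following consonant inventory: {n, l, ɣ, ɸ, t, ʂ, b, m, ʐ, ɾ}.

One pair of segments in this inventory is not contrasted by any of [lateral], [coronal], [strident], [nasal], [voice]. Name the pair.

/ɣ/ (voiced velar fricative) and /b/ (voiced bilabial stop) are both [-lateral], [-coronal], [-strident], [-nasal], [+voice], so none of the listed features separates them. (They do differ in [continuant], [labial] and [dorsal], which are not among the given features.) Every other pair in the inventory differs on at least one listed feature.

ɣ, b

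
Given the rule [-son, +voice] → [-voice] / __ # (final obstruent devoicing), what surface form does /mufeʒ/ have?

Only the final segment /ʒ/ is both word-final and matches the structural description. It is a voiced postalveolar fricative, so [-son, +voice] holds; changing it to [-voice] with all other features held fixed yields /ʃ/ (voiceless postalveolar fricative). No other segment meets both the structural description and the environment, so the output is [mufeʃ].

[mufeʃ]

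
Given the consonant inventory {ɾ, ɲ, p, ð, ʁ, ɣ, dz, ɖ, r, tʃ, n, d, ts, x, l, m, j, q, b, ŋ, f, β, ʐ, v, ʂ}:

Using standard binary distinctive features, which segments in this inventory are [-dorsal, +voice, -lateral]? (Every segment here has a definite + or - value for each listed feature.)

Among the inventory, the [-dorsal] segments are /ɾ, p, ð, dz, ɖ, r, tʃ, n, d, ts, l, m, b, f, β, ʐ, v, ʂ/.
Within that set, [+voice] gives /ɾ, ð, dz, ɖ, r, n, d, l, m, b, β, ʐ, v/.
Of those, [-lateral] leaves /ɾ, ð, dz, ɖ, r, n, d, m, b, β, ʐ, v/.

ɾ, ð, dz, ɖ, r, n, d, m, b, β, ʐ, v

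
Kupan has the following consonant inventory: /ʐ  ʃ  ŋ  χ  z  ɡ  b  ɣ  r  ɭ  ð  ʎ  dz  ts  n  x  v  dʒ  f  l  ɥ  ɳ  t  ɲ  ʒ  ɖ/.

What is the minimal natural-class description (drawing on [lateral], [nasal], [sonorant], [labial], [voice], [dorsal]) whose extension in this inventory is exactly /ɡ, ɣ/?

[−sonorant, +voice, +dorsal]

/ɡ, ɣ/ are all [−sonorant], [+voice], [+dorsal], and no other segment in the inventory matches all three values. Dropping any one of them over-generates: [+voice, +dorsal] alone would also admit /ŋ, ʎ, ɥ, ɲ/; [−sonorant, +dorsal] alone would also admit /χ, x/; [−sonorant, +voice] alone would also admit /ʐ, z, b, ð, …/. No other combination of two listed features picks out exactly this set either, so fewer than three features will not do.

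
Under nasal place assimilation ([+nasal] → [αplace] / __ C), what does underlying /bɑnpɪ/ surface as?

In /bɑnpɪ/, the nasal /n/ precedes /p/, which is [+labial]. The nasal assimilates in place, becoming the [+labial] nasal /m/. The surface form is [bɑmpɪ].

[bɑmpɪ]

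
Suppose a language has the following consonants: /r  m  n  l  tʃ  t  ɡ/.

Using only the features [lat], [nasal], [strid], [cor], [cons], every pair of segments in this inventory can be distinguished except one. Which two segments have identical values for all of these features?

t, r

Both /t/ and /r/ are [-lateral], [-nasal], [-strident], [+coronal], [+consonantal]. Since the list omits [sonorant], [voice] and [continuant] — which do distinguish the voiceless alveolar stop from the alveolar trill — this pair collapses; all other pairs remain distinct.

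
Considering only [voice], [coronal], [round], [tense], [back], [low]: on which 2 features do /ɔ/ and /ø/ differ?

[back], [tense]

The two segments share [+voice], [-coronal], [+round], [-low]. The only features from the list on which they differ: /ɔ/ is [+back] while /ø/ is [-back]; /ɔ/ is [-tense] while /ø/ is [+tense].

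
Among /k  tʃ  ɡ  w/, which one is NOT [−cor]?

/tʃ/ is the voiceless postalveolar affricate, which is [+coronal]; the rest — /w, k, ɡ/ — are [−coronal].

tʃ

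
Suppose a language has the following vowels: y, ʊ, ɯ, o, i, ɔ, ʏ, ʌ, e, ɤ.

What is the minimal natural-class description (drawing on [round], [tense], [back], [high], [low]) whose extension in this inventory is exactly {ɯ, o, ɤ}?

The class [+back], [+tense] has exactly /ɯ, o, ɤ/ as its extension in this inventory. No smaller conjunction from the listed features achieves this: [+tense] alone would also admit /y, i, e/; [+back] alone would also admit /ʊ, ɔ, ʌ/; and checking the remaining single features turns up none with this extension.

[+back, +tense]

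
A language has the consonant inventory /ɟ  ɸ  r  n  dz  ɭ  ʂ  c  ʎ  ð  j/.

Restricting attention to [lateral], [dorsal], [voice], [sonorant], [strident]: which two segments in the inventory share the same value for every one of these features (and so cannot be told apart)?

On the given features, /r/ and /n/ have an identical profile: [-lateral], [-dorsal], [+voice], [+sonorant], [-strident]. No other two segments in the inventory coincide on all 5 features. (They do differ in [nasal] and [continuant], which are not among the given features.)

r, n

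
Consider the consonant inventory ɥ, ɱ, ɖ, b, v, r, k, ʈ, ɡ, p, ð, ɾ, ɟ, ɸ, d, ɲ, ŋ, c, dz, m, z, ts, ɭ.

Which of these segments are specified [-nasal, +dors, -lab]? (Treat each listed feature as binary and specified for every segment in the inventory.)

k, ɡ, ɟ, c

First, the [-nasal] segments are /ɥ, ɖ, b, v, r, k, ʈ, ɡ, p, ð, ɾ, ɟ, ɸ, d, c, dz, z, ts, ɭ/.
Intersecting with [+dorsal] gives /ɥ, k, ɡ, ɟ, c/.
Of those, [-labial] leaves /k, ɡ, ɟ, c/.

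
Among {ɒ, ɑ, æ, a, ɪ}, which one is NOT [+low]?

ɪ

/ɪ/ is the high front unrounded lax vowel, which is [−low]; the rest — /ɑ, ɒ, a, æ/ — are [+low].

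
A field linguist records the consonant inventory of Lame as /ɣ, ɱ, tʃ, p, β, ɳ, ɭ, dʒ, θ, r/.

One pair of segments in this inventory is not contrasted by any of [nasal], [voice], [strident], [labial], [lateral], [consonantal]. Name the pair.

r, ɣ

Both /r/ and /ɣ/ are [−nasal], [+voice], [−strident], [−labial], [−lateral], [+consonantal]. Since the list omits [sonorant], [coronal] and [dorsal] — which do distinguish the alveolar trill from the voiced velar fricative — this pair collapses; all other pairs remain distinct.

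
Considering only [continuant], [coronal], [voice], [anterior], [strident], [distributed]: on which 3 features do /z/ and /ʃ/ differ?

/z/ is the voiced alveolar fricative and /ʃ/ is the voiceless postalveolar fricative. Both are [+continuant], [+coronal], [+strident]. /z/ is [+voice] while /ʃ/ is [-voice]; /z/ is [+anterior] while /ʃ/ is [-anterior]; /z/ is [-distributed] while /ʃ/ is [+distributed], so the distinguishing features are [voice], [anterior], [distributed].

[voice], [anterior], [distributed]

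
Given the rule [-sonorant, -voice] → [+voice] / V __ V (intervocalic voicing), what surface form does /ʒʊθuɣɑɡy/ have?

Only /θ/ occurs between two vowels (/ʊ/ __ /u/) and matches the structural description. It is a voiceless dental fricative, so [-sonorant, -voice] holds; changing it to [+voice] with all other features held fixed yields /ð/ (voiced dental fricative). No other segment meets both the structural description and the environment, so the output is [ʒʊðuɣɑɡy].

[ʒʊðuɣɑɡy]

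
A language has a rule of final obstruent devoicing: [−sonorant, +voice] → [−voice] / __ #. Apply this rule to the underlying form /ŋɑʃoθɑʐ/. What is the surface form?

[ŋɑʃoθɑʂ]

/ʐ/ satisfies [−sonorant, +voice] and sits in __ #. The [−voice] counterpart of the voiced retroflex fricative is /ʂ/. Other segments in /ŋɑʃoθɑʐ/ either fail the structural description or are not in the environment, so the surface form is [ŋɑʃoθɑʂ].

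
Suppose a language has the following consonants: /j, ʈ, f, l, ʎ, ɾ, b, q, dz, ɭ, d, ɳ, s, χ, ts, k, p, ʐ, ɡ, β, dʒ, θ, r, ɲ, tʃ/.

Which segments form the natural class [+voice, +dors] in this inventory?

Eliminate segments failing any feature: /ʈ, f, q, s, χ, ts, k, p, θ, tʃ/ are [−voice]; /l, ɾ, b, dz, ɭ, d, ɳ, ʐ, β, dʒ, r/ are [−dorsal]. The remaining /j, ʎ, ɡ, ɲ/ satisfy [+voice], [+dorsal].

j, ʎ, ɡ, ɲ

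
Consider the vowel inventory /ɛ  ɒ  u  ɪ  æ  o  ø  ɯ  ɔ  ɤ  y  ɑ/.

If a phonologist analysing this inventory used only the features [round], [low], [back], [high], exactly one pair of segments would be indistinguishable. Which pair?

o, ɔ

On the given features, /o/ and /ɔ/ have an identical profile: [+round], [−low], [+back], [−high]. No other two segments in the inventory coincide on all 4 features. (They do differ in [tense], which is not among the given features.)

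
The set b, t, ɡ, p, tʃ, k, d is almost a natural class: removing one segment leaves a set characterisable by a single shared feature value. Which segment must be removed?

tʃ

/b, t, d, ɡ, k, p/ are all [−delayed release], but /tʃ/ (voiceless postalveolar affricate) is [+delayed release]. No other single segment can be removed to leave a set sharing one feature value that the removed segment lacks, so /tʃ/ is the odd one out.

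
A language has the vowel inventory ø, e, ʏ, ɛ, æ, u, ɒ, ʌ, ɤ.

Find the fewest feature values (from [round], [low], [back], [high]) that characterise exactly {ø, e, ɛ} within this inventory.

Every target segment is [-high], [-low], [-back]; each remaining inventory member fails at least one of these. Each conjunct is needed — [-low, -back] alone would also admit /ʏ/; [-high, -back] alone would also admit /æ/; [-high, -low] alone would also admit /ʌ, ɤ/ — and no other combination of two listed features has exactly this extension, so three is the minimum.

[-high, -low, -back]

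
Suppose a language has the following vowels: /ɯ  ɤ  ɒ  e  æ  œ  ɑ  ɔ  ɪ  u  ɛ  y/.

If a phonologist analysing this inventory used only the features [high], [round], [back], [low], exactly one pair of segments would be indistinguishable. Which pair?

/ɛ/ (mid front unrounded lax vowel) and /e/ (mid front unrounded tense vowel) are both [−high], [−round], [−back], [−low], so none of the listed features separates them. (They do differ in [tense], which is not among the given features.) Every other pair in the inventory differs on at least one listed feature.

ɛ, e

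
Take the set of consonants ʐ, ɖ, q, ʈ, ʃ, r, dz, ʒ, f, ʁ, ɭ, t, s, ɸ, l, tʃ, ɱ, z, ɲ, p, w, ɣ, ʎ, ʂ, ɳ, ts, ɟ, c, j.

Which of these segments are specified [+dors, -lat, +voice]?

ʁ, ɲ, w, ɣ, ɟ, j

Among the inventory, the [+dorsal] segments are /q, ʁ, ɲ, w, ɣ, ʎ, ɟ, c, j/.
Of those, [-lateral] gives /q, ʁ, ɲ, w, ɣ, ɟ, c, j/.
Of those, [+voice] leaves /ʁ, ɲ, w, ɣ, ɟ, j/.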